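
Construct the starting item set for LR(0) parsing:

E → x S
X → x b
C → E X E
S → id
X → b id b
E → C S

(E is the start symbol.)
First, augment the grammar with E' → E
I₀ = CLOSURE({ [E' → . E] }):
  [E' → . E] has the dot before E: add [E → . x S], [E → . C S]
  [E → . C S] has the dot before C: add [C → . E X E]
No further items can be added.

I₀ = { [C → . E X E], [E → . C S], [E → . x S], [E' → . E] }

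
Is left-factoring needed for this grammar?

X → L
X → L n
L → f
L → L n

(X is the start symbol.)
Yes, X has productions with common prefix 'L'

Left-factoring is needed when two productions for the same non-terminal
share a common prefix on the right-hand side.

Productions for X:
  X → L
  X → L n
Productions for L:
  L → f
  L → L n

Found common prefix 'L' in productions for X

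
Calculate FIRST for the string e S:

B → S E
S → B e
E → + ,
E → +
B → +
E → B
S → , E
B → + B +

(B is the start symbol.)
To compute FIRST(e S), process the symbols left to right:
Symbol e is a terminal. Add 'e' and stop.
FIRST(e S) = { 'e' }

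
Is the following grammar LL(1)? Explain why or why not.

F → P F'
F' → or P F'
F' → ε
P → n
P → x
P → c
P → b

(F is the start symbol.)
A grammar is LL(1) if for each non-terminal N with multiple productions, the predict sets of those productions are pairwise disjoint, where PREDICT(N → α) = (FIRST(α) \ {ε}) ∪ (FOLLOW(N) if α ⇒* ε).

Relevant sets:
  FOLLOW(F') = { $ }

For F':
  PREDICT(F' → or P F') = { 'or' }
  PREDICT(F' → ε) = { $ }
For P:
  PREDICT(P → n) = { 'n' }
  PREDICT(P → x) = { 'x' }
  PREDICT(P → c) = { 'c' }
  PREDICT(P → b) = { 'b' }
F has a single production, so nothing to check there.

All predict sets are disjoint. The grammar IS LL(1).

Answer: Yes, the grammar is LL(1).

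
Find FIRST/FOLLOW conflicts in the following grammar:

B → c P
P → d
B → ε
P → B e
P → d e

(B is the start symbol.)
No FIRST/FOLLOW conflicts.

Nullable non-terminals: B.

B: nullable alternative(s) B → ε; FOLLOW(B) = { $, 'e' }
  B → c P: FIRST \ {ε} = { 'c' } — disjoint from FOLLOW(B)
  B → ε: FIRST \ {ε} = { } — this is the only nullable alternative, skip

P has no nullable alternative, so no FIRST/FOLLOW check is needed there.

No FIRST/FOLLOW conflicts found.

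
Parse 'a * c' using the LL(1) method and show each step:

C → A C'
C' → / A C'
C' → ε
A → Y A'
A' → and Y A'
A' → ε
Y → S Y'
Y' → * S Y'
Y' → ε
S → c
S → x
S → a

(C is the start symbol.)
LL(1) parsing maintains a stack (initially the start symbol over $) and the input. At each step: if the stack top is a terminal, match it against the current input token; if it is a non-terminal N, replace it with the RHS of M[N, lookahead] (the unique production whose predict set contains the lookahead).

Stack is shown with the top on the left.

Stack           Input    Action
-------------------------------
C $             a * c $  output C → A C'
A C' $          a * c $  output A → Y A'
Y A' C' $       a * c $  output Y → S Y'
S Y' A' C' $    a * c $  output S → a
a Y' A' C' $    a * c $  match 'a'
Y' A' C' $      * c $    output Y' → * S Y'
* S Y' A' C' $  * c $    match '*'
S Y' A' C' $    c $      output S → c
c Y' A' C' $    c $      match 'c'
Y' A' C' $      $        output Y' → ε
A' C' $         $        output A' → ε
C' $            $        output C' → ε
$               $        accept

The string is accepted.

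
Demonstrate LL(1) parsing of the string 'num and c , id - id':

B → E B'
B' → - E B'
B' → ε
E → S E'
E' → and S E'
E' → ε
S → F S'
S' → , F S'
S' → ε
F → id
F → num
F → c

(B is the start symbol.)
Stack is shown with the top on the left.

Stack           Input                  Action
---------------------------------------------
B $             num and c , id - id $  output B → E B'
E B' $          num and c , id - id $  output E → S E'
S E' B' $       num and c , id - id $  output S → F S'
F S' E' B' $    num and c , id - id $  output F → num
num S' E' B' $  num and c , id - id $  match 'num'
S' E' B' $      and c , id - id $      output S' → ε
E' B' $         and c , id - id $      output E' → and S E'
and S E' B' $   and c , id - id $      match 'and'
S E' B' $       c , id - id $          output S → F S'
F S' E' B' $    c , id - id $          output F → c
c S' E' B' $    c , id - id $          match 'c'
S' E' B' $      , id - id $            output S' → , F S'
, F S' E' B' $  , id - id $            match ','
F S' E' B' $    id - id $              output F → id
id S' E' B' $   id - id $              match 'id'
S' E' B' $      - id $                 output S' → ε
E' B' $         - id $                 output E' → ε
B' $            - id $                 output B' → - E B'
- E B' $        - id $                 match '-'
E B' $          id $                   output E → S E'
S E' B' $       id $                   output S → F S'
F S' E' B' $    id $                   output F → id
id S' E' B' $   id $                   match 'id'
S' E' B' $      $                      output S' → ε
E' B' $         $                      output E' → ε
B' $            $                      output B' → ε
$               $                      accept

The string is accepted.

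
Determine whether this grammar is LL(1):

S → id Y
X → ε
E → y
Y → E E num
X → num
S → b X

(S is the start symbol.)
Relevant sets:
  FOLLOW(X) = { $ }

For S:
  PREDICT(S → id Y) = { 'id' }
  PREDICT(S → b X) = { 'b' }
For X:
  PREDICT(X → ε) = { $ }
  PREDICT(X → num) = { 'num' }
E, Y have a single production, so nothing to check there.

All predict sets are disjoint. The grammar IS LL(1).

Answer: Yes, the grammar is LL(1).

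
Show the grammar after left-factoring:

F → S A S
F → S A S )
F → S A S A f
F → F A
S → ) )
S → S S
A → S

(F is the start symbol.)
Left-factoring transforms A → αβ₁ | αβ₂ into A → αA' and A' → β₁ | β₂
(α is the longest common prefix among the alternatives). Repeat until
no nonterminal has two alternatives with a common prefix.

Round 1: F has alternatives sharing prefix 'S A S'. Introduce F': F → S A S F'
  Add: F' → ε
  Add: F' → )
  Add: F' → A f

No remaining common prefixes — done.

Resulting grammar:
F → S A S F'
F' → ε
F' → )
F' → A f
F → F A
S → ) )
S → S S
A → S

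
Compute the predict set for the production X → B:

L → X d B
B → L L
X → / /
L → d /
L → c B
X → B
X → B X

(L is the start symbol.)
PREDICT(X → B) = (FIRST(RHS) \ {ε}) ∪ (FOLLOW(X) if ε ∈ FIRST(RHS), i.e. RHS ⇒* ε)
FIRST(B) = { '/', 'c', 'd' }
FIRST(B) = { '/', 'c', 'd' }
ε ∉ FIRST(B), so FOLLOW(X) is not added.
PREDICT(X → B) = { '/', 'c', 'd' }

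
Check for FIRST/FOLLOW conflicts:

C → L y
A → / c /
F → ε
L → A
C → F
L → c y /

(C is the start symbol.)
Nullable non-terminals: C, F.
FIRST sets used below: FIRST(L) = { '/', 'c' }, FIRST(F) = { ε }

C: nullable alternative(s) C → F; FOLLOW(C) = { $ }
  C → L y: FIRST \ {ε} = { '/', 'c' } — disjoint from FOLLOW(C)
  C → F: FIRST \ {ε} = { } — this is the only nullable alternative, skip
F has a nullable alternative but only one production, so nothing to check.

A, L have no nullable alternative, so no FIRST/FOLLOW check is needed there.

No FIRST/FOLLOW conflicts found.

Answer: No FIRST/FOLLOW conflicts.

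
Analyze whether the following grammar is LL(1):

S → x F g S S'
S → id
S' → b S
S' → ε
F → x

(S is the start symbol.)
No. Predict set conflict for S': { 'b' }

Relevant sets:
  FOLLOW(S') = { $, 'b' }

For S:
  PREDICT(S → x F g S S') = { 'x' }
  PREDICT(S → id) = { 'id' }
For S':
  PREDICT(S' → b S) = { 'b' }
  PREDICT(S' → ε) = { $, 'b' }
F has a single production, so nothing to check there.

Conflict found: Predict set conflict for S': { 'b' }
The grammar is NOT LL(1).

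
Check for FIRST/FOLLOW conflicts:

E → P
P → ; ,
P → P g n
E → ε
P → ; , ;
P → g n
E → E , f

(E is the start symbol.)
A FIRST/FOLLOW conflict occurs when a non-terminal N has a nullable alternative N → β (β ⇒* ε) and another alternative N → α with FIRST(α) ∩ FOLLOW(N) ≠ ∅: on such a lookahead the parser cannot decide between expanding α and letting N vanish via β.

Nullable non-terminals: E.
FIRST sets used below: FIRST(P) = { ';', 'g' }, FIRST(E) = { ',', ';', 'g', ε }

E: nullable alternative(s) E → ε; FOLLOW(E) = { $, ',' }
  E → P: FIRST \ {ε} = { ';', 'g' } — disjoint from FOLLOW(E)
  E → ε: FIRST \ {ε} = { } — this is the only nullable alternative, skip
  E → E , f: FIRST \ {ε} = { ',', ';', 'g' } — overlaps FOLLOW(E) on { ',' }: CONFLICT

P has no nullable alternative, so no FIRST/FOLLOW check is needed there.

So the grammar has 1 FIRST/FOLLOW conflict (marked CONFLICT above).

Answer: Yes. E → E ',' f with FOLLOW(E) on { ',' }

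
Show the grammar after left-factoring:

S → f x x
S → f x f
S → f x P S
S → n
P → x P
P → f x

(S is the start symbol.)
S → f x S'
S' → x
S' → f
S' → P S
S → n
P → x P
P → f x

Left-factoring transforms A → αβ₁ | αβ₂ into A → αA' and A' → β₁ | β₂
(α is the longest common prefix among the alternatives). Repeat until
no nonterminal has two alternatives with a common prefix.

Round 1: S has alternatives sharing prefix 'f x'. Introduce S': S → f x S'
  Add: S' → x
  Add: S' → f
  Add: S' → P S

No remaining common prefixes — done.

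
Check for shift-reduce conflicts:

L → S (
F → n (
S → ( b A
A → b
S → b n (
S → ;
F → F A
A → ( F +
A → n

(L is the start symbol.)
No shift-reduce conflicts

Augment with L' → L and build the canonical LR(0) collection (I0 = CLOSURE({[L' → . L]}), then GOTO on every symbol after a dot until no new states appear). It has 19 states:
  I0: { [L → . S (], [L' → . L], [S → . ( b A], [S → . ;], [S → . b n (] }  — shift
  I1: { [S → ( . b A] }  — shift
  I2: { [S → ; .] }  — reduce
  I3: { [L' → L .] }  — accept
  I4: { [L → S . (] }  — shift
  I5: { [S → b . n (] }  — shift
  I6: { [S → b n . (] }  — shift
  I7: { [S → b n ( .] }  — reduce
  I8: { [L → S ( .] }  — reduce
  I9: { [A → . ( F +], [A → . b], [A → . n], [S → ( b . A] }  — shift
  I10: { [A → ( . F +], [F → . F A], [F → . n (] }  — shift
  I11: { [S → ( b A .] }  — reduce
  I12: { [A → b .] }  — reduce
  I13: { [A → n .] }  — reduce
  I14: { [A → ( F . +], [A → . ( F +], [A → . b], [A → . n], [F → F . A] }  — shift
  I15: { [F → n . (] }  — shift
  I16: { [F → n ( .] }  — reduce
  I17: { [A → ( F + .] }  — reduce
  I18: { [F → F A .] }  — reduce

No state contains both a complete item and a shift item.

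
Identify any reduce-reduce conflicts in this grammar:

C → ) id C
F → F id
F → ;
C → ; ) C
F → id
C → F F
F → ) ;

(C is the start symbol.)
Yes — I9: [F → F id .] vs [F → id .]

A reduce-reduce conflict occurs when an LR(0) state has two complete items [A → α .] and [B → β .] — both call for a reduction, and with no lookahead the parser cannot choose between them.

Augment with C' → C and build the canonical LR(0) collection (I0 = CLOSURE({[C' → . C]}), then GOTO on every symbol after a dot until no new states appear). It has 16 states:
  I0: { [C → . ) id C], [C → . ; ) C], [C → . F F], [C' → . C], [F → . ) ;], [F → . ;], [F → . F id], [F → . id] }  — shift
  I1: { [C → ) . id C], [F → ) . ;] }  — shift
  I2: { [C → ; . ) C], [F → ; .] }  — shift, reduce
  I3: { [C' → C .] }  — accept
  I4: { [C → F . F], [F → . ) ;], [F → . ;], [F → . F id], [F → . id], [F → F . id] }  — shift
  I5: { [F → id .] }  — reduce
  I6: { [F → ) . ;] }  — shift
  I7: { [F → ; .] }  — reduce
  I8: { [C → F F .], [F → F . id] }  — shift, reduce
  I9: { [F → F id .], [F → id .] }  — 2 reduces
  I10: { [F → F id .] }  — reduce
  I11: { [F → ) ; .] }  — reduce
  I12: { [C → . ) id C], [C → . ; ) C], [C → . F F], [C → ; ) . C], [F → . ) ;], [F → . ;], [F → . F id], [F → . id] }  — shift
  I13: { [C → ; ) C .] }  — reduce
  I14: { [C → ) id . C], [C → . ) id C], [C → . ; ) C], [C → . F F], [F → . ) ;], [F → . ;], [F → . F id], [F → . id] }  — shift
  I15: { [C → ) id C .] }  — reduce

I9 contains complete items [F → F id .], [F → id .] — reduce-reduce conflict.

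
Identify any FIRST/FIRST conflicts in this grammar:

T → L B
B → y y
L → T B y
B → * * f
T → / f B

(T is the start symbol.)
FIRST sets of the non-terminals at (or reachable through a nullable prefix from) the front of some alternative:
  FIRST(L) = { '/' }

Productions for T:
  T → L B: FIRST = { '/' }
  T → / f B: FIRST = { '/' }
Productions for B:
  B → y y: FIRST = { 'y' }
  B → * * f: FIRST = { '*' }
L has only one production, so no FIRST/FIRST conflict is possible there.

Conflict for T: T → L B and T → / f B
  Overlap: { '/' }

Answer: Yes. T → L B / T → '/' f B on { '/' }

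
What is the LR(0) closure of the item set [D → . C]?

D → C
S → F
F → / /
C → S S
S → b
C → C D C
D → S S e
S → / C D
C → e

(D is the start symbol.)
{ [C → . C D C], [C → . S S], [C → . e], [D → . C], [F → . / /], [S → . / C D], [S → . F], [S → . b] }

To compute CLOSURE, for each item [A → α.Bβ] where B is a non-terminal, add [B → .γ] for all productions B → γ; repeat for the newly added items until nothing changes.

Start with: [D → . C]
  [D → . C] has the dot before C: add [C → . S S], [C → . C D C], [C → . e]
  [C → . S S] has the dot before S: add [S → . F], [S → . b], [S → . / C D]
  [S → . F] has the dot before F: add [F → . / /]
No further items can be added.

CLOSURE = { [C → . C D C], [C → . S S], [C → . e], [D → . C], [F → . / /], [S → . / C D], [S → . F], [S → . b] }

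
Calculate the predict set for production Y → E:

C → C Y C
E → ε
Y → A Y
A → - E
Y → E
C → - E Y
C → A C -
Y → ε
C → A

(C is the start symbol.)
PREDICT(Y → E) = (FIRST(RHS) \ {ε}) ∪ (FOLLOW(Y) if ε ∈ FIRST(RHS), i.e. RHS ⇒* ε)
FIRST(E) = { ε }
FIRST(E) = { ε }
ε ∈ FIRST(E) (the right-hand side is nullable), so add FOLLOW(Y) = { $, '-' }
PREDICT(Y → E) = { $, '-' }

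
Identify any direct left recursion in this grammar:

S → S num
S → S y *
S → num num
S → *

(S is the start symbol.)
S → S num: LEFT RECURSIVE (starts with S)
S → S y *: LEFT RECURSIVE (starts with S)
S → num num: starts with num
S → *: starts with '*'

The grammar has direct left recursion on: S.

Answer: Yes, S is left-recursive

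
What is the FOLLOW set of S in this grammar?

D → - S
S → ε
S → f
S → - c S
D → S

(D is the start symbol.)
{ $ }

In D → - S: S is at the end, add FOLLOW(D)
In S → - c S: S is at the end; this adds FOLLOW(S) to itself — nothing new
In D → S: S is at the end, add FOLLOW(D)

The FOLLOW sets referred to above (computed the same way, to a fixed point):
  FOLLOW(D) = { $ }

Taking the union: FOLLOW(S) = { $ }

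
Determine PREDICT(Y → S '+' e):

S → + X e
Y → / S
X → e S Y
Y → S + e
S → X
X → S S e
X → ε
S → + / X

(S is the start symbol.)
{ '+', 'e' }

PREDICT(Y → S '+' e) = (FIRST(RHS) \ {ε}) ∪ (FOLLOW(Y) if ε ∈ FIRST(RHS), i.e. RHS ⇒* ε)
FIRST(S) = { '+', 'e', ε }
FIRST(S '+' e) = { '+', 'e' }
ε ∉ FIRST(S '+' e), so FOLLOW(Y) is not added.
PREDICT(Y → S '+' e) = { '+', 'e' }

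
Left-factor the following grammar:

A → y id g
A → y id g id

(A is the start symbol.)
Left-factoring transforms A → αβ₁ | αβ₂ into A → αA' and A' → β₁ | β₂
(α is the longest common prefix among the alternatives). Repeat until
no nonterminal has two alternatives with a common prefix.

Round 1: A has alternatives sharing prefix 'y id g'. Introduce A': A → y id g A'
  Add: A' → ε
  Add: A' → id

No remaining common prefixes — done.

Resulting grammar:
A → y id g A'
A' → ε
A' → id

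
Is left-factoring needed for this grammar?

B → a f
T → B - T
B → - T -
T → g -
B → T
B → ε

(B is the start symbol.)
Left-factoring is needed when two productions for the same non-terminal
share a common prefix on the right-hand side.

Productions for B:
  B → a f
  B → - T -
  B → T
  B → ε
Productions for T:
  T → B - T
  T → g -

No common prefixes found.

Answer: No, left-factoring is not needed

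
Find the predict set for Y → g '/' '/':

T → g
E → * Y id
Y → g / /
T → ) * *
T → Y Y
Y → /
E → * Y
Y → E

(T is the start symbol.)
{ 'g' }

PREDICT(Y → g '/' '/') = (FIRST(RHS) \ {ε}) ∪ (FOLLOW(Y) if ε ∈ FIRST(RHS), i.e. RHS ⇒* ε)
FIRST(g '/' '/') = { 'g' }
ε ∉ FIRST(g '/' '/'), so FOLLOW(Y) is not added.
PREDICT(Y → g '/' '/') = { 'g' }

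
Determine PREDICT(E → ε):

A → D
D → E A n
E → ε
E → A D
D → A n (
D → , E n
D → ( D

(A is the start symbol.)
PREDICT(E → ε) = (FIRST(RHS) \ {ε}) ∪ (FOLLOW(E) if ε ∈ FIRST(RHS), i.e. RHS ⇒* ε)
The right-hand side is ε (FIRST(ε) = { ε }), so the predict set is FOLLOW(E) = { '(', ',', 'n' }
PREDICT(E → ε) = { '(', ',', 'n' }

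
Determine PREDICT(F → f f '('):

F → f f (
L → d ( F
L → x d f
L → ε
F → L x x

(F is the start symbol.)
{ 'f' }

PREDICT(F → f f '(') = (FIRST(RHS) \ {ε}) ∪ (FOLLOW(F) if ε ∈ FIRST(RHS), i.e. RHS ⇒* ε)
FIRST(f f '(') = { 'f' }
ε ∉ FIRST(f f '('), so FOLLOW(F) is not added.
PREDICT(F → f f '(') = { 'f' }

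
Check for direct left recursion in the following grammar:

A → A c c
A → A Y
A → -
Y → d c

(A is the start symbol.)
Yes, A is left-recursive

Direct left recursion occurs when N → N α for some non-terminal N (the right-hand side begins with the left-hand side itself).

A → A c c: LEFT RECURSIVE (starts with A)
A → A Y: LEFT RECURSIVE (starts with A)
A → -: starts with '-'
Y → d c: starts with d

The grammar has direct left recursion on: A.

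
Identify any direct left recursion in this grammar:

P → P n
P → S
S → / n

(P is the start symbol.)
Direct left recursion occurs when N → N α for some non-terminal N (the right-hand side begins with the left-hand side itself).

P → P n: LEFT RECURSIVE (starts with P)
P → S: starts with S
S → / n: starts with '/'

The grammar has direct left recursion on: P.

Answer: Yes, P is left-recursive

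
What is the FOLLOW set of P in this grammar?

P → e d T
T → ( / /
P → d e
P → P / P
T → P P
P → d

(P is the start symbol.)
{ $, '/', 'd', 'e' }

P is the start symbol, so $ ∈ FOLLOW(P).
In P → P / P: P is followed by '/' P, add FIRST('/' P) \ {ε} = { '/' }
In P → P / P: P is at the end; this adds FOLLOW(P) to itself — nothing new
In T → P P: P is followed by P, add FIRST(P) \ {ε} = { 'd', 'e' }
In T → P P: P is at the end, add FOLLOW(T)

The FOLLOW sets referred to above (computed the same way, to a fixed point):
  FOLLOW(T) = { $, '/', 'd', 'e' }

Taking the union: FOLLOW(P) = { $, '/', 'd', 'e' }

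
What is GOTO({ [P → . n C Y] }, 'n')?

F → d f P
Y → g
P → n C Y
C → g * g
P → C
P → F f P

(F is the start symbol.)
{ [C → . g * g], [P → n . C Y] }

GOTO(I, 'n') = CLOSURE({ [A → αX.β] : [A → α.Xβ] ∈ I, X = 'n' })

Items with dot before 'n', with the dot advanced:
  [P → . n C Y] → [P → n . C Y]
Closure of the advanced items:
  [P → n . C Y] has the dot before C: add [C → . g * g]

GOTO = { [C → . g * g], [P → n . C Y] }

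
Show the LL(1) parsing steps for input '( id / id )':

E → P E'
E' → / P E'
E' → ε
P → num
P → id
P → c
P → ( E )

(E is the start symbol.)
LL(1) parsing maintains a stack (initially the start symbol over $) and the input. At each step: if the stack top is a terminal, match it against the current input token; if it is a non-terminal N, replace it with the RHS of M[N, lookahead] (the unique production whose predict set contains the lookahead).

Stack is shown with the top on the left.

Stack          Input          Action
------------------------------------
E $            ( id / id ) $  output E → P E'
P E' $         ( id / id ) $  output P → ( E )
( E ) E' $     ( id / id ) $  match '('
E ) E' $       id / id ) $    output E → P E'
P E' ) E' $    id / id ) $    output P → id
id E' ) E' $   id / id ) $    match 'id'
E' ) E' $      / id ) $       output E' → / P E'
/ P E' ) E' $  / id ) $       match '/'
P E' ) E' $    id ) $         output P → id
id E' ) E' $   id ) $         match 'id'
E' ) E' $      ) $            output E' → ε
) E' $         ) $            match ')'
E' $           $              output E' → ε
$              $              accept

The string is accepted.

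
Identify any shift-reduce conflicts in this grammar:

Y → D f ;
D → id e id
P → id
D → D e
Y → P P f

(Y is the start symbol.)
Augment with Y' → Y and build the canonical LR(0) collection (I0 = CLOSURE({[Y' → . Y]}), then GOTO on every symbol after a dot until no new states appear). It has 13 states:
  I0: { [D → . D e], [D → . id e id], [P → . id], [Y → . D f ;], [Y → . P P f], [Y' → . Y] }  — shift
  I1: { [D → D . e], [Y → D . f ;] }  — shift
  I2: { [P → . id], [Y → P . P f] }  — shift
  I3: { [Y' → Y .] }  — accept
  I4: { [D → id . e id], [P → id .] }  — shift, reduce
  I5: { [D → id e . id] }  — shift
  I6: { [D → id e id .] }  — reduce
  I7: { [Y → P P . f] }  — shift
  I8: { [P → id .] }  — reduce
  I9: { [Y → P P f .] }  — reduce
  I10: { [D → D e .] }  — reduce
  I11: { [Y → D f . ;] }  — shift
  I12: { [Y → D f ; .] }  — reduce

I4 contains reduce item [P → id .] and shift item [D → id . e id] — shift-reduce conflict.

Answer: Yes — I4: [P → id .] vs [D → id . e id]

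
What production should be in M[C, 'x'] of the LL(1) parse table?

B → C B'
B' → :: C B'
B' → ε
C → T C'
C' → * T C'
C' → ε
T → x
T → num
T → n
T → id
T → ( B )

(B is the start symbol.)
C → T C'

To find M[C, 'x'], we find productions for C where 'x' is in the predict set (PREDICT(N → α) = (FIRST(α) \ {ε}) ∪ (FOLLOW(N) if α ⇒* ε)).

Relevant sets:
  FIRST(T) = { '(', 'id', 'n', 'num', 'x' }

C → T C': PREDICT = { '(', 'id', 'n', 'num', 'x' }
  'x' is in predict set, so this production goes in M[C, 'x']

M[C, 'x'] = C → T C'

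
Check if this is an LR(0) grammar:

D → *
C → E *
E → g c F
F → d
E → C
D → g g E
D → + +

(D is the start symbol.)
No. Shift-reduce conflict between [D → g g E .] and [C → E . *]

A grammar is LR(0) if no state in the canonical LR(0) collection has:
  - both a shift item (dot before a terminal) and a complete item (shift-reduce conflict), or
  - two or more complete items (reduce-reduce conflict; the accept item [D' → D .] counts as a complete item here).

Augment with D' → D and build the canonical LR(0) collection (I0 = CLOSURE({[D' → . D]}), then GOTO on every symbol after a dot until no new states appear). It has 14 states:
  I0: { [D → . *], [D → . + +], [D → . g g E], [D' → . D] }  — shift
  I1: { [D → * .] }  — reduce
  I2: { [D → + . +] }  — shift
  I3: { [D' → D .] }  — accept
  I4: { [D → g . g E] }  — shift
  I5: { [C → . E *], [D → g g . E], [E → . C], [E → . g c F] }  — shift
  I6: { [E → C .] }  — reduce
  I7: { [C → E . *], [D → g g E .] }  — shift, reduce
  I8: { [E → g . c F] }  — shift
  I9: { [E → g c . F], [F → . d] }  — shift
  I10: { [E → g c F .] }  — reduce
  I11: { [F → d .] }  — reduce
  I12: { [C → E * .] }  — reduce
  I13: { [D → + + .] }  — reduce

Conflict in state I7:
  Shift-reduce conflict between [D → g g E .] and [C → E . *]
So the grammar is NOT LR(0).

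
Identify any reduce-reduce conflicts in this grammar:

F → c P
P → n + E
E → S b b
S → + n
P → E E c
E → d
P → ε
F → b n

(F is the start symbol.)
No reduce-reduce conflicts

A reduce-reduce conflict occurs when an LR(0) state has two complete items [A → α .] and [B → β .] — both call for a reduction, and with no lookahead the parser cannot choose between them.

Augment with F' → F and build the canonical LR(0) collection (I0 = CLOSURE({[F' → . F]}), then GOTO on every symbol after a dot until no new states appear). It has 18 states:
  I0: { [F → . b n], [F → . c P], [F' → . F] }  — shift
  I1: { [F' → F .] }  — accept
  I2: { [F → b . n] }  — shift
  I3: { [E → . S b b], [E → . d], [F → c . P], [P → . E E c], [P → . n + E], [P → .], [S → . + n] }  — shift, reduce
  I4: { [S → + . n] }  — shift
  I5: { [E → . S b b], [E → . d], [P → E . E c], [S → . + n] }  — shift
  I6: { [F → c P .] }  — reduce
  I7: { [E → S . b b] }  — shift
  I8: { [E → d .] }  — reduce
  I9: { [P → n . + E] }  — shift
  I10: { [E → . S b b], [E → . d], [P → n + . E], [S → . + n] }  — shift
  I11: { [P → n + E .] }  — reduce
  I12: { [E → S b . b] }  — shift
  I13: { [E → S b b .] }  — reduce
  I14: { [P → E E . c] }  — shift
  I15: { [P → E E c .] }  — reduce
  I16: { [S → + n .] }  — reduce
  I17: { [F → b n .] }  — reduce

No state contains more than one complete item.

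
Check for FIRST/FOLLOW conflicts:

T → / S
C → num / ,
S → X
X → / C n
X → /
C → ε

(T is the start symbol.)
A FIRST/FOLLOW conflict occurs when a non-terminal N has a nullable alternative N → β (β ⇒* ε) and another alternative N → α with FIRST(α) ∩ FOLLOW(N) ≠ ∅: on such a lookahead the parser cannot decide between expanding α and letting N vanish via β.

Nullable non-terminals: C.

C: nullable alternative(s) C → ε; FOLLOW(C) = { 'n' }
  C → num / ,: FIRST \ {ε} = { 'num' } — disjoint from FOLLOW(C)
  C → ε: FIRST \ {ε} = { } — this is the only nullable alternative, skip

S, T, X have no nullable alternative, so no FIRST/FOLLOW check is needed there.

No FIRST/FOLLOW conflicts found.

Answer: No FIRST/FOLLOW conflicts.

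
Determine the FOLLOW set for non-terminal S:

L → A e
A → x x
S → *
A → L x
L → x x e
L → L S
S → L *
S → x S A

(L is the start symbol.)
In L → L S: S is at the end, add FOLLOW(L)
In S → x S A: S is followed by A, add FIRST(A) \ {ε} = { 'x' }

The FOLLOW sets referred to above (computed the same way, to a fixed point):
  FOLLOW(L) = { $, '*', 'x' }

Taking the union: FOLLOW(S) = { $, '*', 'x' }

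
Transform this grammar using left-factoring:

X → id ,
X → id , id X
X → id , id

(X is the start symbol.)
Left-factoring transforms A → αβ₁ | αβ₂ into A → αA' and A' → β₁ | β₂
(α is the longest common prefix among the alternatives). Repeat until
no nonterminal has two alternatives with a common prefix.

Round 1: X has alternatives sharing prefix 'id ,'. Introduce X': X → id , X'
  Add: X' → ε
  Add: X' → id X
  Add: X' → id

Round 2: X' has alternatives sharing prefix 'id'. Introduce X'': X' → id X''
  Add: X'' → X
  Add: X'' → ε

No remaining common prefixes — done.

Resulting grammar:
X → id , X'
X' → ε
X' → id X''
X'' → X
X'' → ε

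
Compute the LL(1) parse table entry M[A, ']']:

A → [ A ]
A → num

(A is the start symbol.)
To find M[A, ']'], we find productions for A where ']' is in the predict set (PREDICT(N → α) = (FIRST(α) \ {ε}) ∪ (FOLLOW(N) if α ⇒* ε)).

A → [ A ]: PREDICT = { '[' }
A → num: PREDICT = { 'num' }

M[A, ']'] is empty (no production applies)

Answer: Empty (error entry)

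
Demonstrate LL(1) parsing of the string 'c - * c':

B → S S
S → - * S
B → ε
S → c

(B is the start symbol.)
Stack is shown with the top on the left.

Stack    Input      Action
--------------------------
B $      c - * c $  output B → S S
S S $    c - * c $  output S → c
c S $    c - * c $  match 'c'
S $      - * c $    output S → - * S
- * S $  - * c $    match '-'
* S $    * c $      match '*'
S $      c $        output S → c
c $      c $        match 'c'
$        $          accept

The string is accepted.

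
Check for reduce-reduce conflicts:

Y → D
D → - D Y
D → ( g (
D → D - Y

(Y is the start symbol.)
No reduce-reduce conflicts

Augment with Y' → Y and build the canonical LR(0) collection (I0 = CLOSURE({[Y' → . Y]}), then GOTO on every symbol after a dot until no new states appear). It has 13 states:
  I0: { [D → . ( g (], [D → . - D Y], [D → . D - Y], [Y → . D], [Y' → . Y] }  — shift
  I1: { [D → ( . g (] }  — shift
  I2: { [D → - . D Y], [D → . ( g (], [D → . - D Y], [D → . D - Y] }  — shift
  I3: { [D → D . - Y], [Y → D .] }  — shift, reduce
  I4: { [Y' → Y .] }  — accept
  I5: { [D → . ( g (], [D → . - D Y], [D → . D - Y], [D → D - . Y], [Y → . D] }  — shift
  I6: { [D → D - Y .] }  — reduce
  I7: { [D → - D . Y], [D → . ( g (], [D → . - D Y], [D → . D - Y], [D → D . - Y], [Y → . D] }  — shift
  I8: { [D → - . D Y], [D → . ( g (], [D → . - D Y], [D → . D - Y], [D → D - . Y], [Y → . D] }  — shift
  I9: { [D → - D Y .] }  — reduce
  I10: { [D → - D . Y], [D → . ( g (], [D → . - D Y], [D → . D - Y], [D → D . - Y], [Y → . D], [Y → D .] }  — shift, reduce
  I11: { [D → ( g . (] }  — shift
  I12: { [D → ( g ( .] }  — reduce

No state contains more than one complete item.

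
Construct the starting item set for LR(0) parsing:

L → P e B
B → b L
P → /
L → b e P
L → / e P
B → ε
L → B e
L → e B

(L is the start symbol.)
First, augment the grammar with L' → L
I₀ = CLOSURE({ [L' → . L] }):
  [L' → . L] has the dot before L: add [L → . P e B], [L → . b e P], [L → . / e P], [L → . B e], [L → . e B]
  [L → . P e B] has the dot before P: add [P → . /]
  [L → . B e] has the dot before B: add [B → . b L], [B → .]
No further items can be added.

I₀ = { [B → . b L], [B → .], [L → . / e P], [L → . B e], [L → . P e B], [L → . b e P], [L → . e B], [L' → . L], [P → . /] }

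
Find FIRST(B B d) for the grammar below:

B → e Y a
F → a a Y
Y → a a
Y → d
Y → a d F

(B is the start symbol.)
{ 'e' }

FIRST sets of the non-terminals involved (from the grammar, by fixed-point iteration):
  FIRST(B) = { 'e' }

To compute FIRST(B B d), process the symbols left to right:
Symbol B is a non-terminal. Add FIRST(B) \ {ε} = { 'e' }
B is not nullable (ε ∉ FIRST(B)), so stop here.
FIRST(B B d) = { 'e' }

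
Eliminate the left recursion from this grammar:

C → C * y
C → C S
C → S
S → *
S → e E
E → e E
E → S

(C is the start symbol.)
C → S C'
C' → * y C'
C' → S C'
C' → ε
S → *
S → e E
E → e E
E → S

C is directly left-recursive. The standard transformation for
  A → A α₁ | ... | A α_m | β₁ | ... | β_n
is
  A  → β₁ A' | ... | β_n A'
  A' → α₁ A' | ... | α_m A' | ε

C → S becomes C → S C'
C → C * y becomes C' → * y C'
C → C S becomes C' → S C'
Add C' → ε

Productions for other non-terminals are unchanged:
  S → *
  S → e E
  E → e E
  E → S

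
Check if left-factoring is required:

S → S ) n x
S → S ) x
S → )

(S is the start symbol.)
Yes, S has productions with common prefix 'S )'

Left-factoring is needed when two productions for the same non-terminal
share a common prefix on the right-hand side.

Productions for S:
  S → S ) n x
  S → S ) x
  S → )

Found common prefix 'S )' in productions for S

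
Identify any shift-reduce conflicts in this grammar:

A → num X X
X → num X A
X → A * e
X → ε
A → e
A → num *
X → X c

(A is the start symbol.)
Yes — I3: [X → .] vs [A → . e]; I6: [X → .] vs [A → . e]; I7: [X → .] vs [A → . e]; I8: [X → .] vs [A → . e]; I9: [X → num X A .] vs [X → A . * e]; I10: [A → num X X .] vs [X → X . c]

A shift-reduce conflict occurs when an LR(0) state has both:
  - a complete (reduce) item [A → α .] (dot at the end), and
  - a shift item [B → β . c γ] (dot before a terminal).

Augment with A' → A and build the canonical LR(0) collection (I0 = CLOSURE({[A' → . A]}), then GOTO on every symbol after a dot until no new states appear). It has 14 states:
  I0: { [A → . e], [A → . num *], [A → . num X X], [A' → . A] }  — shift
  I1: { [A' → A .] }  — accept
  I2: { [A → e .] }  — reduce
  I3: { [A → . e], [A → . num *], [A → . num X X], [A → num . *], [A → num . X X], [X → . A * e], [X → . X c], [X → . num X A], [X → .] }  — shift, reduce
  I4: { [A → num * .] }  — reduce
  I5: { [X → A . * e] }  — shift
  I6: { [A → . e], [A → . num *], [A → . num X X], [A → num X . X], [X → . A * e], [X → . X c], [X → . num X A], [X → .], [X → X . c] }  — shift, reduce
  I7: { [A → . e], [A → . num *], [A → . num X X], [A → num . *], [A → num . X X], [X → . A * e], [X → . X c], [X → . num X A], [X → .], [X → num . X A] }  — shift, reduce
  I8: { [A → . e], [A → . num *], [A → . num X X], [A → num X . X], [X → . A * e], [X → . X c], [X → . num X A], [X → .], [X → X . c], [X → num X . A] }  — shift, reduce
  I9: { [X → A . * e], [X → num X A .] }  — shift, reduce
  I10: { [A → num X X .], [X → X . c] }  — shift, reduce
  I11: { [X → X c .] }  — reduce
  I12: { [X → A * . e] }  — shift
  I13: { [X → A * e .] }  — reduce

I3 contains reduce item [X → .] and shift items [A → . e], [A → . num *], [A → num . *], [A → . num X X], [X → . num X A] — shift-reduce conflict.
I6 contains reduce item [X → .] and shift items [A → . e], [A → . num *], [A → . num X X], [X → X . c], [X → . num X A] — shift-reduce conflict.
I7 contains reduce item [X → .] and shift items [A → . e], [A → . num *], [A → num . *], [A → . num X X], [X → . num X A] — shift-reduce conflict.
I8 contains reduce item [X → .] and shift items [A → . e], [A → . num *], [A → . num X X], [X → X . c], [X → . num X A] — shift-reduce conflict.
I9 contains reduce item [X → num X A .] and shift item [X → A . * e] — shift-reduce conflict.
I10 contains reduce item [A → num X X .] and shift item [X → X . c] — shift-reduce conflict.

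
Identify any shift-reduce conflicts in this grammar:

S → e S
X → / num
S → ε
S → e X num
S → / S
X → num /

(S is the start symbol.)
A shift-reduce conflict occurs when an LR(0) state has both:
  - a complete (reduce) item [A → α .] (dot at the end), and
  - a shift item [B → β . c γ] (dot before a terminal).

Augment with S' → S and build the canonical LR(0) collection (I0 = CLOSURE({[S' → . S]}), then GOTO on every symbol after a dot until no new states appear). It has 12 states:
  I0: { [S → . / S], [S → . e S], [S → . e X num], [S → .], [S' → . S] }  — shift, reduce
  I1: { [S → . / S], [S → . e S], [S → . e X num], [S → .], [S → / . S] }  — shift, reduce
  I2: { [S' → S .] }  — accept
  I3: { [S → . / S], [S → . e S], [S → . e X num], [S → .], [S → e . S], [S → e . X num], [X → . / num], [X → . num /] }  — shift, reduce
  I4: { [S → . / S], [S → . e S], [S → . e X num], [S → .], [S → / . S], [X → / . num] }  — shift, reduce
  I5: { [S → e S .] }  — reduce
  I6: { [S → e X . num] }  — shift
  I7: { [X → num . /] }  — shift
  I8: { [X → num / .] }  — reduce
  I9: { [S → e X num .] }  — reduce
  I10: { [S → / S .] }  — reduce
  I11: { [X → / num .] }  — reduce

I0 contains reduce item [S → .] and shift items [S → . / S], [S → . e S], [S → . e X num] — shift-reduce conflict.
I1 contains reduce item [S → .] and shift items [S → . / S], [S → . e S], [S → . e X num] — shift-reduce conflict.
I3 contains reduce item [S → .] and shift items [S → . / S], [S → . e S], [S → . e X num], [X → . / num], [X → . num /] — shift-reduce conflict.
I4 contains reduce item [S → .] and shift items [S → . / S], [S → . e S], [S → . e X num], [X → / . num] — shift-reduce conflict.

Answer: Yes — I0: [S → .] vs [S → . / S]; I1: [S → .] vs [S → . / S]; I3: [S → .] vs [S → . / S]; I4: [S → .] vs [S → . / S]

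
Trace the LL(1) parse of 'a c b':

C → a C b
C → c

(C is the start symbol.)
Stack is shown with the top on the left.

Stack    Input    Action
------------------------
C $      a c b $  output C → a C b
a C b $  a c b $  match 'a'
C b $    c b $    output C → c
c b $    c b $    match 'c'
b $      b $      match 'b'
$        $        accept

The string is accepted.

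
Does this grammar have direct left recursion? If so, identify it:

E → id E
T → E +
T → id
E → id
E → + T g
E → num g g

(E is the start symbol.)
Direct left recursion occurs when N → N α for some non-terminal N (the right-hand side begins with the left-hand side itself).

E → id E: starts with id
T → E +: starts with E
T → id: starts with id
E → id: starts with id
E → + T g: starts with '+'
E → num g g: starts with num

No direct left recursion found.

Answer: No direct left recursion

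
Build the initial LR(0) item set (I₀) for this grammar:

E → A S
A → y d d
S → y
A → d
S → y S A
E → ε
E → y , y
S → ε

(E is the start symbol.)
First, augment the grammar with E' → E
I₀ = CLOSURE({ [E' → . E] }):
  [E' → . E] has the dot before E: add [E → . A S], [E → .], [E → . y , y]
  [E → . A S] has the dot before A: add [A → . y d d], [A → . d]
No further items can be added.

I₀ = { [A → . d], [A → . y d d], [E → . A S], [E → . y , y], [E → .], [E' → . E] }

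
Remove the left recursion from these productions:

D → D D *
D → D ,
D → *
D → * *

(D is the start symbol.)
D is directly left-recursive. The standard transformation for
  A → A α₁ | ... | A α_m | β₁ | ... | β_n
is
  A  → β₁ A' | ... | β_n A'
  A' → α₁ A' | ... | α_m A' | ε

D → * becomes D → * D'
D → * * becomes D → * * D'
D → D D * becomes D' → D * D'
D → D , becomes D' → , D'
Add D' → ε

Resulting grammar:
D → * D'
D → * * D'
D' → D * D'
D' → , D'
D' → ε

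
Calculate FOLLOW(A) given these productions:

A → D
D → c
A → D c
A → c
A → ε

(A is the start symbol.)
{ $ }

A is the start symbol, so $ ∈ FOLLOW(A).
A does not occur on any right-hand side.

Taking the union: FOLLOW(A) = { $ }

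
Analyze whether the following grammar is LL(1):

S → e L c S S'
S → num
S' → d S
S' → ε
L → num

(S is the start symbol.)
A grammar is LL(1) if for each non-terminal N with multiple productions, the predict sets of those productions are pairwise disjoint, where PREDICT(N → α) = (FIRST(α) \ {ε}) ∪ (FOLLOW(N) if α ⇒* ε).

Relevant sets:
  FOLLOW(S') = { $, 'd' }

For S:
  PREDICT(S → e L c S S') = { 'e' }
  PREDICT(S → num) = { 'num' }
For S':
  PREDICT(S' → d S) = { 'd' }
  PREDICT(S' → ε) = { $, 'd' }
L has a single production, so nothing to check there.

Conflict found: Predict set conflict for S': { 'd' }
The grammar is NOT LL(1).

Answer: No. Predict set conflict for S': { 'd' }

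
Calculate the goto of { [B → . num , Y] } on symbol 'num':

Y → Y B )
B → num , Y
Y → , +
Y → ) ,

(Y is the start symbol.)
{ [B → num . , Y] }

GOTO(I, 'num') = CLOSURE({ [A → αX.β] : [A → α.Xβ] ∈ I, X = 'num' })

Items with dot before 'num', with the dot advanced:
  [B → . num , Y] → [B → num . , Y]
Closure adds nothing (no advanced item has the dot before a non-terminal).

GOTO = { [B → num . , Y] }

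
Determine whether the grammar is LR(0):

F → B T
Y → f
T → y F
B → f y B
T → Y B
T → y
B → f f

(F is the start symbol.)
Augment with F' → F and build the canonical LR(0) collection (I0 = CLOSURE({[F' → . F]}), then GOTO on every symbol after a dot until no new states appear). It has 13 states:
  I0: { [B → . f f], [B → . f y B], [F → . B T], [F' → . F] }  — shift
  I1: { [F → B . T], [T → . Y B], [T → . y F], [T → . y], [Y → . f] }  — shift
  I2: { [F' → F .] }  — accept
  I3: { [B → f . f], [B → f . y B] }  — shift
  I4: { [B → f f .] }  — reduce
  I5: { [B → . f f], [B → . f y B], [B → f y . B] }  — shift
  I6: { [B → f y B .] }  — reduce
  I7: { [F → B T .] }  — reduce
  I8: { [B → . f f], [B → . f y B], [T → Y . B] }  — shift
  I9: { [Y → f .] }  — reduce
  I10: { [B → . f f], [B → . f y B], [F → . B T], [T → y . F], [T → y .] }  — shift, reduce
  I11: { [T → y F .] }  — reduce
  I12: { [T → Y B .] }  — reduce

Conflict in state I10:
  Shift-reduce conflict between [T → y .] and [B → . f f]
So the grammar is NOT LR(0).

Answer: No. Shift-reduce conflict between [T → y .] and [B → . f f]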